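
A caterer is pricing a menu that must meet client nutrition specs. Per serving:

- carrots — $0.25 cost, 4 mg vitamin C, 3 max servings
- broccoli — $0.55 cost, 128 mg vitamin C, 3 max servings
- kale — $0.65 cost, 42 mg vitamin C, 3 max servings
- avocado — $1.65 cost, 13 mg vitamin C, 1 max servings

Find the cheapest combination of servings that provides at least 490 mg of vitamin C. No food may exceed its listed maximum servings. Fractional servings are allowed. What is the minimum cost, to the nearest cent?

Cost per mg of vitamin C: broccoli $0.0043, kale $0.0155, carrots $0.0625, avocado $0.1269.
Take 3 servings of broccoli: +384.0 mg vitamin C for $1.65 (total $1.65, still need 106.0 mg).
Take 2.524 servings of kale: +106.0 mg vitamin C for $1.64 (total $3.29, still need 0.0 mg).
Filling from the cheapest source first is optimal under one linear minimum: $3.29.

$3.29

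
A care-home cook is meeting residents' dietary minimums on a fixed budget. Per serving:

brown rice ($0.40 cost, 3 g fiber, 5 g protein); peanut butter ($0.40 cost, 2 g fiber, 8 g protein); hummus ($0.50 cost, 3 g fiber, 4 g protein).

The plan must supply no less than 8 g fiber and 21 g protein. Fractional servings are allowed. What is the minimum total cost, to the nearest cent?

$1.29

Check every corner: each single food scaled to meet both minima, and each pair solved so both constraints bind.
brown rice only: max(8/3, 21/5) = 4.2 servings → $1.68.
peanut butter only: max(8/2, 21/8) = 4 servings → $1.60.
hummus only: max(8/3, 21/4) = 5.25 servings → $2.62.
brown rice + peanut butter with both tight: 1.571 servings and 1.643 servings → $1.29.
brown rice + hummus: the both-tight solution has a negative serving — not a feasible corner.
peanut butter + hummus with both tight: 1.938 servings and 1.375 servings → $1.46.
So the least-cost plan costs $1.29.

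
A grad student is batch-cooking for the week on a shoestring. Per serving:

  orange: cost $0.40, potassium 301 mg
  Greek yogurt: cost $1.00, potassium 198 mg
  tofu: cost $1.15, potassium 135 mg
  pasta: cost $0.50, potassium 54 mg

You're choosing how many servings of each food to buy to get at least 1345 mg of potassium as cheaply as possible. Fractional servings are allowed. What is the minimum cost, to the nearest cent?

$1.79

Cost per mg of potassium: orange $0.0013, Greek yogurt $0.0051, tofu $0.0085, pasta $0.0093.
With no serving limits, use only orange: 1345 mg / 301 mg = 4.468 servings × $0.40 = $1.79.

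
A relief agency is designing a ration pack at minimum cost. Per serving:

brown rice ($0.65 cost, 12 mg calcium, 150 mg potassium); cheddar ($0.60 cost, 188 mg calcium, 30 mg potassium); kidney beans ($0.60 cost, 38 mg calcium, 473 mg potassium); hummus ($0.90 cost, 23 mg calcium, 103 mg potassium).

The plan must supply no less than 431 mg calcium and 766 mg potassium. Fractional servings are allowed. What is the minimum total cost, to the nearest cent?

At the optimum either one food covers both requirements or two foods hit both targets exactly; no other combination can be cheaper.
brown rice only: max(431/12, 766/150) = 35.92 servings → $23.35.
cheddar only: max(431/188, 766/30) = 25.53 servings → $15.32.
kidney beans only: max(431/38, 766/473) = 11.34 servings → $6.81.
hummus only: max(431/23, 766/103) = 18.74 servings → $16.87.
brown rice + cheddar with both tight: 4.708 servings and 1.992 servings → $4.26.
brown rice + kidney beans: intersection lies outside the first quadrant.
brown rice + hummus with both targets exact would need a negative amount; discard.
cheddar + kidney beans with both tight: 1.991 servings and 1.493 servings → $2.09.
cheddar + hummus with both tight: 1.434 servings and 7.019 servings → $7.18.
kidney beans + hummus: intersection lies outside the first quadrant.
So the least-cost plan costs $2.09.

$2.09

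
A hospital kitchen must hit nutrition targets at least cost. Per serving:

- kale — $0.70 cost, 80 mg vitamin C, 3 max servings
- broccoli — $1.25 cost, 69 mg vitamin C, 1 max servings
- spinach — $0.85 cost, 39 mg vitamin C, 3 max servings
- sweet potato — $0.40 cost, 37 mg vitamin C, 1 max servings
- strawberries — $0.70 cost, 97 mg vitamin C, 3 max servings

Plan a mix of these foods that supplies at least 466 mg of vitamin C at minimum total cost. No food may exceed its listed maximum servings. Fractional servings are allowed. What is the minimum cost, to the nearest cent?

$3.63

Cost per mg of vitamin C: strawberries $0.0072, kale $0.0088, sweet potato $0.0108, broccoli $0.0181, spinach $0.0218.
Take 3 servings of strawberries: +291.0 mg vitamin C for $2.10 (total $2.10, still need 175.0 mg).
Take 2.188 servings of kale: +175.0 mg vitamin C for $1.53 (total $3.63, still need 0.0 mg).
Filling from the cheapest source first is optimal under one linear minimum: $3.63.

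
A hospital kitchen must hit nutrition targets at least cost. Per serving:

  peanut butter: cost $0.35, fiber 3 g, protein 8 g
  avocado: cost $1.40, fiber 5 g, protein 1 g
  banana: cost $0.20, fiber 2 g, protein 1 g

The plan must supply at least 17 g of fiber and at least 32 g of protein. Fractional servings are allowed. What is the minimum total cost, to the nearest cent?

Check every corner: each single food scaled to meet both minima, and each pair solved so both constraints bind.
peanut butter only: max(17/3, 32/8) = 5.667 servings → $1.98.
avocado only: max(17/5, 32/1) = 32 servings → $44.80.
banana only: max(17/2, 32/1) = 32 servings → $6.40.
peanut butter + avocado with both tight: 3.865 servings and 1.081 servings → $2.87.
peanut butter + banana with both tight: 3.615 servings and 3.077 servings → $1.88.
avocado + banana: the both-tight solution has a negative serving — not a feasible corner.
The minimum over all feasible corners is $1.88.

$1.88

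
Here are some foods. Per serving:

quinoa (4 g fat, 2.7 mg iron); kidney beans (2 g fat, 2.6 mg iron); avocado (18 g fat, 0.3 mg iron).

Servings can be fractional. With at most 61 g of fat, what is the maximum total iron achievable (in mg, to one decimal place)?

79.3 mg

Iron per g fat: kidney beans 1.3, quinoa 0.675, avocado 0.01667.
With no serving limits, spend the whole fat allowance on kidney beans: 61 g / 2 g × 2.6 mg = 79.3 mg.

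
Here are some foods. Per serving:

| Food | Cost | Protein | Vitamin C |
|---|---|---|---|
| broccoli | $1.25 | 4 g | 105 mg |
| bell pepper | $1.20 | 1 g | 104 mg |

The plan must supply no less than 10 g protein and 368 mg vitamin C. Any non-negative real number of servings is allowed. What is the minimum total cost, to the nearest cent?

$4.33

Two binding constraints pin down two serving amounts, so the optimal mix uses at most two foods. The candidates are each food alone (scaled to the tighter of protein/vitamin C) and each pair with both constraints tight.
broccoli only: max(10/4, 368/105) = 3.505 servings → $4.38.
bell pepper only: max(10/1, 368/104) = 10 servings → $12.00.
broccoli + bell pepper with both tight: 2.161 servings and 1.357 servings → $4.33.
Cheapest feasible corner: $4.33.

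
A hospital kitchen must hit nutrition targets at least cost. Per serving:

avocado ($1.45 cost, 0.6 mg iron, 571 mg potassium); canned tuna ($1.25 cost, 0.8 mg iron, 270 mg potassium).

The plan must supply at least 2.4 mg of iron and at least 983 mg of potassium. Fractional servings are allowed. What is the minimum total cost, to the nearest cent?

Two binding constraints pin down two serving amounts, so the optimal mix uses at most two foods. The candidates are each food alone (scaled to the tighter of iron/potassium) and each pair with both constraints tight.
avocado only: max(2.4/0.6, 983/571) = 4 servings → $5.80.
canned tuna only: max(2.4/0.8, 983/270) = 3.641 servings → $4.55.
avocado + canned tuna with both tight: 0.4695 servings and 2.648 servings → $3.99.
The minimum over all feasible corners is $3.99.

$3.99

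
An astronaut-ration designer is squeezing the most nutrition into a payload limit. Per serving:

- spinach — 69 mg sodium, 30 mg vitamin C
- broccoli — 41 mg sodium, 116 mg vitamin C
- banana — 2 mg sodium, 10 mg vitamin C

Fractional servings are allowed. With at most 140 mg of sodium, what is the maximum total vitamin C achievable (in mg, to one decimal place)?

700.0 mg

Vitamin C per mg sodium: banana 5, broccoli 2.829, spinach 0.4348.
With no serving limits, spend the whole sodium allowance on banana: 140 mg / 2 mg × 10 mg = 700.0 mg.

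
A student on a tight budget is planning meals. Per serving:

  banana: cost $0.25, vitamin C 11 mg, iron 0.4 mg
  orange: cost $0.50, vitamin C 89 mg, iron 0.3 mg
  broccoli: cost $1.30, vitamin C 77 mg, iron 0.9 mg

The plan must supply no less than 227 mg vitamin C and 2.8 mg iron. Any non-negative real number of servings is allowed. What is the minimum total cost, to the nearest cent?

$2.33

The cheapest plan sits at a corner of the feasible region — with two constraints it uses at most two foods.
banana only: max(227/11, 2.8/0.4) = 20.64 servings → $5.16.
orange only: max(227/89, 2.8/0.3) = 9.333 servings → $4.67.
broccoli only: max(227/77, 2.8/0.9) = 3.111 servings → $4.04.
banana + orange with both tight: 5.607 servings and 1.858 servings → $2.33.
banana + broccoli with both tight: 0.5407 servings and 2.871 servings → $3.87.
orange + broccoli: the both-tight solution has a negative serving — not a feasible corner.
Cheapest feasible corner: $2.33.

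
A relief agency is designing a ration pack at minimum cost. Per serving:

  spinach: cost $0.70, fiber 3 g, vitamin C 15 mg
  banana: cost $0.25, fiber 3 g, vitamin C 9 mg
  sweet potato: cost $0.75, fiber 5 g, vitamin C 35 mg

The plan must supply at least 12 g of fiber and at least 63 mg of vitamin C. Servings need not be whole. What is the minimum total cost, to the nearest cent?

$1.45

spinach only: max(12/3, 63/15) = 4.2 servings → $2.94.
banana only: max(12/3, 63/9) = 7 servings → $1.75.
sweet potato only: max(12/5, 63/35) = 2.4 servings → $1.80.
spinach + banana with both targets exact would need a negative amount; discard.
spinach + sweet potato with both tight: 3.5 servings and 0.3 servings → $2.67.
banana + sweet potato with both tight: 1.75 servings and 1.35 servings → $1.45.
The minimum over all feasible corners is $1.45.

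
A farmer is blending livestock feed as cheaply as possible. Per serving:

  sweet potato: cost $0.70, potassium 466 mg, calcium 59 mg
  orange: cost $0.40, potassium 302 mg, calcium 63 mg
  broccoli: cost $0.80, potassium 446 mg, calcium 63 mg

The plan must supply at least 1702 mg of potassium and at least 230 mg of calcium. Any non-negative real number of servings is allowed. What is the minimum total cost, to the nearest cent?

$2.25

A basic optimal solution has at most two foods positive. Try each food alone and each pair with both targets met exactly.
sweet potato only: max(1702/466, 230/59) = 3.898 servings → $2.73.
orange only: max(1702/302, 230/63) = 5.636 servings → $2.25.
broccoli only: max(1702/446, 230/63) = 3.816 servings → $3.05.
sweet potato + orange with both tight: 3.273 servings and 0.586 servings → $2.53.
sweet potato + broccoli with both tight: 1.526 servings and 2.221 servings → $2.85.
orange + broccoli: intersection lies outside the first quadrant.
Cheapest feasible corner: $2.25.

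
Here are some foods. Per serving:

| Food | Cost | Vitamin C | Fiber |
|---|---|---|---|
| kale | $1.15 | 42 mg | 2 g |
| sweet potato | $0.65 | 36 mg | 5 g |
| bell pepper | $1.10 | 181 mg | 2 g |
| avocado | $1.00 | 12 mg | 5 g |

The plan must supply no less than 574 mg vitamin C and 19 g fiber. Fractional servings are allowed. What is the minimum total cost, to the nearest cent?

$4.67

This is a tiny linear program; its minimum lies at a vertex of the feasible set. List the vertices and price them.
kale only: max(574/42, 19/2) = 13.67 servings → $15.72.
sweet potato only: max(574/36, 19/5) = 15.94 servings → $10.36.
bell pepper only: max(574/181, 19/2) = 9.5 servings → $10.45.
avocado only: max(574/12, 19/5) = 47.83 servings → $47.83.
kale + sweet potato: the both-tight solution has a negative serving — not a feasible corner.
kale + bell pepper with both tight: 8.241 servings and 1.259 servings → $10.86.
kale + avocado: intersection lies outside the first quadrant.
sweet potato + bell pepper with both tight: 2.75 servings and 2.624 servings → $4.67.
sweet potato + avocado: intersection lies outside the first quadrant.
bell pepper + avocado with both tight: 2.999 servings and 2.6 servings → $5.90.
Cheapest feasible corner: $4.67.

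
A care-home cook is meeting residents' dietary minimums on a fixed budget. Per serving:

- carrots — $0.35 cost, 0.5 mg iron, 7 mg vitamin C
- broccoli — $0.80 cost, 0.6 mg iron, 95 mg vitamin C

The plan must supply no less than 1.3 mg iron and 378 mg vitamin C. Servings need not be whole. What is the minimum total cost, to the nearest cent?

carrots only: max(1.3/0.5, 378/7) = 54 servings → $18.90.
broccoli only: max(1.3/0.6, 378/95) = 3.979 servings → $3.18.
carrots + broccoli: intersection lies outside the first quadrant.
Cheapest feasible corner: $3.18.

$3.18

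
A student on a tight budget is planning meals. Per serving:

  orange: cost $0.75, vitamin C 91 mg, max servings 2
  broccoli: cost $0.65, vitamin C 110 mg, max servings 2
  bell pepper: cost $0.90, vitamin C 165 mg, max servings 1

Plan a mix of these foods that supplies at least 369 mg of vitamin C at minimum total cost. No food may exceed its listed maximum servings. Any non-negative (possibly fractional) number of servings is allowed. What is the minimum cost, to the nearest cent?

Cost per mg of vitamin C: bell pepper $0.0055, broccoli $0.0059, orange $0.0082.
Take 1 serving of bell pepper: +165.0 mg vitamin C for $0.90 (total $0.90, still need 204.0 mg).
Take 1.855 servings of broccoli: +204.0 mg vitamin C for $1.21 (total $2.11, still need 0.0 mg).
Filling from the cheapest source first is optimal under one linear minimum: $2.11.

$2.11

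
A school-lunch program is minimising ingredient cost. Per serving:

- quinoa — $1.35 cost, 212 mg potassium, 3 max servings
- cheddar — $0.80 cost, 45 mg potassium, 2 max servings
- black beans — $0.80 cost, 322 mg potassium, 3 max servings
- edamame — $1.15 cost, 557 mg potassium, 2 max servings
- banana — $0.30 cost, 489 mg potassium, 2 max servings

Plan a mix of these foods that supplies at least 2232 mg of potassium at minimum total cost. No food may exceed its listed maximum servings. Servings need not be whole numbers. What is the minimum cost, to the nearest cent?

Cost per mg of potassium: banana $0.0006, edamame $0.0021, black beans $0.0025, quinoa $0.0064, cheddar $0.0178.
Take 2 servings of banana: +978.0 mg potassium for $0.60 (total $0.60, still need 1254.0 mg).
Take 2 servings of edamame: +1114.0 mg potassium for $2.30 (total $2.90, still need 140.0 mg).
Take 0.4348 servings of black beans: +140.0 mg potassium for $0.35 (total $3.25, still need 0.0 mg).
Filling from the cheapest source first is optimal under one linear minimum: $3.25.

$3.25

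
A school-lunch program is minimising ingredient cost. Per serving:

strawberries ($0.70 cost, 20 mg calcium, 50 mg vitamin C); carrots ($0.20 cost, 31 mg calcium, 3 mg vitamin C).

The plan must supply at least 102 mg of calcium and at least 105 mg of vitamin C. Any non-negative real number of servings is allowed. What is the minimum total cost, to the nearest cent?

$1.79

Check every corner: each single food scaled to meet both minima, and each pair solved so both constraints bind.
strawberries only: max(102/20, 105/50) = 5.1 servings → $3.57.
carrots only: max(102/31, 105/3) = 35 servings → $7.00.
strawberries + carrots with both tight: 1.979 servings and 2.013 servings → $1.79.
Cheapest feasible corner: $1.79.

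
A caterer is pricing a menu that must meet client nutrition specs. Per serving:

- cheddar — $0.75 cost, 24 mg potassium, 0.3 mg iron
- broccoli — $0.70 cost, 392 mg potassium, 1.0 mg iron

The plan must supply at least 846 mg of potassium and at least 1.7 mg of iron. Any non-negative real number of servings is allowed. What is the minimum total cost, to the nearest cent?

$1.51

An LP optimum is at a vertex; with two nutrient constraints at most two foods are used. Check each candidate.
cheddar only: max(846/24, 1.7/0.3) = 35.25 servings → $26.44.
broccoli only: max(846/392, 1.7/1.0) = 2.158 servings → $1.51.
cheddar + broccoli: intersection lies outside the first quadrant.
Cheapest feasible corner: $1.51.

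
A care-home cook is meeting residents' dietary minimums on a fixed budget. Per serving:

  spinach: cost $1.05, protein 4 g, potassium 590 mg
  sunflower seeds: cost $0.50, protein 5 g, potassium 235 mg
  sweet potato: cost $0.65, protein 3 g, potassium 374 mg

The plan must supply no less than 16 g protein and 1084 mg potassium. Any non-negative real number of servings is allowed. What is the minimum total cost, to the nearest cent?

$2.10

For a min-cost LP with two ≥-constraints, a basic feasible solution has at most two positive variables.
spinach only: max(16/4, 1084/590) = 4 servings → $4.20.
sunflower seeds only: max(16/5, 1084/235) = 4.613 servings → $2.31.
sweet potato only: max(16/3, 1084/374) = 5.333 servings → $3.47.
spinach + sunflower seeds with both tight: 0.8259 servings and 2.539 servings → $2.14.
spinach + sweet potato: the both-tight solution has a negative serving — not a feasible corner.
sunflower seeds + sweet potato with both tight: 2.345 servings and 1.425 servings → $2.10.
Cheapest feasible corner: $2.10.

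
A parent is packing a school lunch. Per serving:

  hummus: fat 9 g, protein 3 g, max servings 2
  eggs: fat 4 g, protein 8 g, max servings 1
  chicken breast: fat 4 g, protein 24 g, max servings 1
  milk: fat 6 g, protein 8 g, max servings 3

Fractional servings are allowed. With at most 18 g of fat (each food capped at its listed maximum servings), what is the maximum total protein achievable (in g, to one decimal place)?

45.3 g

Protein per g fat: chicken breast 6, eggs 2, milk 1.333, hummus 0.3333.
Take 1 serving of chicken breast: uses 4 g fat, +24.0 g protein (running total 24.0 g).
Take 1 serving of eggs: uses 4 g fat, +8.0 g protein (running total 32.0 g).
Take 1.667 servings of milk: uses 10 g fat, +13.3 g protein (running total 45.3 g).
Greedy by best ratio exhausts the fat allowance optimally: 45.3 g.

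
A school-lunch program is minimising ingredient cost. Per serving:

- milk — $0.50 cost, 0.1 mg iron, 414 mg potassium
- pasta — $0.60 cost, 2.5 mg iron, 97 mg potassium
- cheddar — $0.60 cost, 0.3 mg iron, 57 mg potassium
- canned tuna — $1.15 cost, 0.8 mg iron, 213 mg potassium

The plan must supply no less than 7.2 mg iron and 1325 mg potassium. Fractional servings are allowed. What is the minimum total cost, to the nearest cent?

$2.94

milk only: max(7.2/0.1, 1325/414) = 72 servings → $36.00.
pasta only: max(7.2/2.5, 1325/97) = 13.66 servings → $8.20.
cheddar only: max(7.2/0.3, 1325/57) = 24 servings → $14.40.
canned tuna only: max(7.2/0.8, 1325/213) = 9 servings → $10.35.
milk + pasta with both tight: 2.55 servings and 2.778 servings → $2.94.
milk + cheddar with both targets exact would need a negative amount; discard.
milk + canned tuna: the both-tight solution has a negative serving — not a feasible corner.
pasta + cheddar with both tight: 0.1138 servings and 23.05 servings → $13.90.
pasta + canned tuna with both tight: 1.041 servings and 5.747 servings → $7.23.
cheddar + canned tuna: the both-tight solution has a negative serving — not a feasible corner.
So the least-cost plan costs $2.94.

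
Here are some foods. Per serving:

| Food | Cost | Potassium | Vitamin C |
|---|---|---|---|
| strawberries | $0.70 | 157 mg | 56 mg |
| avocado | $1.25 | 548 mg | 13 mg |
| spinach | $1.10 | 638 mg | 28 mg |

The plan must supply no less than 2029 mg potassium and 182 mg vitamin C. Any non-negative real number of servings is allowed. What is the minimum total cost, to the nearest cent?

$4.31

A basic optimal solution has at most two foods positive. Try each food alone and each pair with both targets met exactly.
strawberries only: max(2029/157, 182/56) = 12.92 servings → $9.05.
avocado only: max(2029/548, 182/13) = 14 servings → $17.50.
spinach only: max(2029/638, 182/28) = 6.5 servings → $7.15.
strawberries + avocado with both tight: 2.561 servings and 2.969 servings → $5.50.
strawberries + spinach with both tight: 1.893 servings and 2.714 servings → $4.31.
avocado + spinach: the both-tight solution has a negative serving — not a feasible corner.
So the least-cost plan costs $4.31.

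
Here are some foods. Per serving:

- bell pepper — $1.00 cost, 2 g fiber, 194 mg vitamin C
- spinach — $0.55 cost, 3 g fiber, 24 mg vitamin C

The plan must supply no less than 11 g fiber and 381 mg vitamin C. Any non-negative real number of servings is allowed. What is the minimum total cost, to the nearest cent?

Check every corner: each single food scaled to meet both minima, and each pair solved so both constraints bind.
bell pepper only: max(11/2, 381/194) = 5.5 servings → $5.50.
spinach only: max(11/3, 381/24) = 15.88 servings → $8.73.
bell pepper + spinach with both tight: 1.646 servings and 2.569 servings → $3.06.
The minimum over all feasible corners is $3.06.

$3.06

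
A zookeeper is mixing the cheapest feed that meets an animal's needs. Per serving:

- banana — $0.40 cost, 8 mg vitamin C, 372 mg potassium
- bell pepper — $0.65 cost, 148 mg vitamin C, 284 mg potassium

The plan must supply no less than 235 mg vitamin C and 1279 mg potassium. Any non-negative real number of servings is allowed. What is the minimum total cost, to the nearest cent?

$1.88

At the optimum either one food covers both requirements or two foods hit both targets exactly; no other combination can be cheaper.
banana only: max(235/8, 1279/372) = 29.38 servings → $11.75.
bell pepper only: max(235/148, 1279/284) = 4.504 servings → $2.93.
banana + bell pepper with both tight: 2.322 servings and 1.462 servings → $1.88.
So the least-cost plan costs $1.88.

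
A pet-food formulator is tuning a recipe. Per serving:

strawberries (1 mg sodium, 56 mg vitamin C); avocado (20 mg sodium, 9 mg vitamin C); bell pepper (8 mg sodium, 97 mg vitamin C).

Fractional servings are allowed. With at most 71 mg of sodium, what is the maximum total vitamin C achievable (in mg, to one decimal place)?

3976.0 mg

Vitamin C per mg sodium: strawberries 56, bell pepper 12.12, avocado 0.45.
With no serving limits, spend the whole sodium allowance on strawberries: 71 mg / 1 mg × 56 mg = 3976.0 mg.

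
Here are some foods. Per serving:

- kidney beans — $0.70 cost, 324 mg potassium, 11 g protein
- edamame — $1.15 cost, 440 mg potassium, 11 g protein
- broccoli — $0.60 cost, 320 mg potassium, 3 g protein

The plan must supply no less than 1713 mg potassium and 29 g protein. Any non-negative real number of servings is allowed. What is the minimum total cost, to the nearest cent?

Check every corner: each single food scaled to meet both minima, and each pair solved so both constraints bind.
kidney beans only: max(1713/324, 29/11) = 5.287 servings → $3.70.
edamame only: max(1713/440, 29/11) = 3.893 servings → $4.48.
broccoli only: max(1713/320, 29/3) = 9.667 servings → $5.80.
kidney beans + edamame: intersection lies outside the first quadrant.
kidney beans + broccoli with both tight: 1.625 servings and 3.708 servings → $3.36.
edamame + broccoli with both tight: 1.882 servings and 2.765 servings → $3.82.
The minimum over all feasible corners is $3.36.

$3.36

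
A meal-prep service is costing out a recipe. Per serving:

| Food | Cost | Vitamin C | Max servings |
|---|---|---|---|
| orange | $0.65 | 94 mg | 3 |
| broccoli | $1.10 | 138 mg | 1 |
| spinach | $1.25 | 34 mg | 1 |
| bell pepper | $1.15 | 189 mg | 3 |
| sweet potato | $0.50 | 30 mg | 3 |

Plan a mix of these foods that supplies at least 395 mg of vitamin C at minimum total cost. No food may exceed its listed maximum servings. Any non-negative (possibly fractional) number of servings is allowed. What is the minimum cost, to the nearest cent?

Cost per mg of vitamin C: bell pepper $0.0061, orange $0.0069, broccoli $0.0080, sweet potato $0.0167, spinach $0.0368.
Take 2.09 servings of bell pepper: +395.0 mg vitamin C for $2.40 (total $2.40, still need 0.0 mg).
Greedy by cheapest-per-mg is optimal for a single linear constraint, so the minimum cost is $2.40.

$2.40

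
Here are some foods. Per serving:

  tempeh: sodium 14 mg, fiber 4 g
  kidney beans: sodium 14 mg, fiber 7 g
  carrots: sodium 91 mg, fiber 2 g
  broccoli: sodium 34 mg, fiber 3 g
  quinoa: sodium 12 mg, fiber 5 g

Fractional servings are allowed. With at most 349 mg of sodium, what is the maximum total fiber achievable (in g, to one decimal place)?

Fiber per mg sodium: kidney beans 0.5, quinoa 0.4167, tempeh 0.2857, broccoli 0.08824, carrots 0.02198.
With no serving limits, spend the whole sodium allowance on kidney beans: 349 mg / 14 mg × 7 g = 174.5 g.

174.5 g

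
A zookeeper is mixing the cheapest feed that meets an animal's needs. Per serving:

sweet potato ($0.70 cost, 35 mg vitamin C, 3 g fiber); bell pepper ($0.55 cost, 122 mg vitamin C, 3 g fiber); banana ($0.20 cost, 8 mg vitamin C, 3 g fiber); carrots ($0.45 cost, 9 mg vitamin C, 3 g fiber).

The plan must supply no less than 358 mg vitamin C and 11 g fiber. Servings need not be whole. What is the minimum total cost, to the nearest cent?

$1.74

sweet potato only: max(358/35, 11/3) = 10.23 servings → $7.16.
bell pepper only: max(358/122, 11/3) = 3.667 servings → $2.02.
banana only: max(358/8, 11/3) = 44.75 servings → $8.95.
carrots only: max(358/9, 11/3) = 39.78 servings → $17.90.
sweet potato + bell pepper with both tight: 1.027 servings and 2.64 servings → $2.17.
sweet potato + banana: intersection lies outside the first quadrant.
sweet potato + carrots with both targets exact would need a negative amount; discard.
bell pepper + banana with both tight: 2.883 servings and 0.7836 servings → $1.74.
bell pepper + carrots with both tight: 2.876 servings and 0.7906 servings → $1.94.
banana + carrots: the both-tight solution has a negative serving — not a feasible corner.
So the least-cost plan costs $1.74.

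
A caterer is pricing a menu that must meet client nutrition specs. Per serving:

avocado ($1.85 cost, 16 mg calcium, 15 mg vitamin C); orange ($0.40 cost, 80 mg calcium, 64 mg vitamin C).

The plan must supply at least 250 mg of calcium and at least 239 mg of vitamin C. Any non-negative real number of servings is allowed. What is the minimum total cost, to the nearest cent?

avocado only: max(250/16, 239/15) = 15.93 servings → $29.48.
orange only: max(250/80, 239/64) = 3.734 servings → $1.49.
avocado + orange: intersection lies outside the first quadrant.
The minimum over all feasible corners is $1.49.

$1.49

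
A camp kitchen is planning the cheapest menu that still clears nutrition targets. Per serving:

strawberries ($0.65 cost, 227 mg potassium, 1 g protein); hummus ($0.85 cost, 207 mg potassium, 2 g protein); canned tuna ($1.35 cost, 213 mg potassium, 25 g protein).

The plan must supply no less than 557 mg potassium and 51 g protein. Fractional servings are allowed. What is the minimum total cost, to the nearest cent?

At the optimum either one food covers both requirements or two foods hit both targets exactly; no other combination can be cheaper.
strawberries only: max(557/227, 51/1) = 51 servings → $33.15.
hummus only: max(557/207, 51/2) = 25.5 servings → $21.68.
canned tuna only: max(557/213, 51/25) = 2.615 servings → $3.53.
strawberries + hummus: the both-tight solution has a negative serving — not a feasible corner.
strawberries + canned tuna with both tight: 0.5606 servings and 2.018 servings → $3.09.
hummus + canned tuna with both tight: 0.6448 servings and 1.988 servings → $3.23.
The minimum over all feasible corners is $3.09.

$3.09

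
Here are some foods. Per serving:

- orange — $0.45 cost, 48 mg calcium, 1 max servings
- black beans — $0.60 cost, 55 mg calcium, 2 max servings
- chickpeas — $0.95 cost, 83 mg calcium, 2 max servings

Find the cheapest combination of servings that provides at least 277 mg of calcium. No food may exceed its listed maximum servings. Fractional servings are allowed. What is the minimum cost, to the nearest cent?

$3.01

Cost per mg of calcium: orange $0.0094, black beans $0.0109, chickpeas $0.0114.
Take 1 serving of orange: +48.0 mg calcium for $0.45 (total $0.45, still need 229.0 mg).
Take 2 servings of black beans: +110.0 mg calcium for $1.20 (total $1.65, still need 119.0 mg).
Take 1.434 servings of chickpeas: +119.0 mg calcium for $1.36 (total $3.01, still need 0.0 mg).
Greedy by cheapest-per-mg is optimal for a single linear constraint, so the minimum cost is $3.01.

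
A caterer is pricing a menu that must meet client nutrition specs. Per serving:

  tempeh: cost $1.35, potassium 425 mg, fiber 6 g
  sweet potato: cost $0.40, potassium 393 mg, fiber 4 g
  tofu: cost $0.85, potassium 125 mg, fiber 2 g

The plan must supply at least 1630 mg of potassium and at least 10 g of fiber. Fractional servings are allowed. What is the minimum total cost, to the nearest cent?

This is a tiny linear program; its minimum lies at a vertex of the feasible set. List the vertices and price them.
tempeh only: max(1630/425, 10/6) = 3.835 servings → $5.18.
sweet potato only: max(1630/393, 10/4) = 4.148 servings → $1.66.
tofu only: max(1630/125, 10/2) = 13.04 servings → $11.08.
tempeh + sweet potato: the both-tight solution has a negative serving — not a feasible corner.
tempeh + tofu: intersection lies outside the first quadrant.
sweet potato + tofu: the both-tight solution has a negative serving — not a feasible corner.
So the least-cost plan costs $1.66.

$1.66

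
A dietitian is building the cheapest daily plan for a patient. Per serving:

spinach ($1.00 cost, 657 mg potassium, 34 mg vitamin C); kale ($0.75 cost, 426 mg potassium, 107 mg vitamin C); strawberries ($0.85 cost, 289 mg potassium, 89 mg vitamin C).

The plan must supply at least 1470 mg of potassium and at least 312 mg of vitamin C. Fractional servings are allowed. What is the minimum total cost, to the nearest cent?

$2.52

With two linear requirements the optimum uses one or two foods; enumerate the corners.
spinach only: max(1470/657, 312/34) = 9.176 servings → $9.18.
kale only: max(1470/426, 312/107) = 3.451 servings → $2.59.
strawberries only: max(1470/289, 312/89) = 5.087 servings → $4.32.
spinach + kale with both tight: 0.4368 servings and 2.777 servings → $2.52.
spinach + strawberries with both tight: 0.8359 servings and 3.186 servings → $3.54.
kale + strawberries: the both-tight solution has a negative serving — not a feasible corner.
So the least-cost plan costs $2.52.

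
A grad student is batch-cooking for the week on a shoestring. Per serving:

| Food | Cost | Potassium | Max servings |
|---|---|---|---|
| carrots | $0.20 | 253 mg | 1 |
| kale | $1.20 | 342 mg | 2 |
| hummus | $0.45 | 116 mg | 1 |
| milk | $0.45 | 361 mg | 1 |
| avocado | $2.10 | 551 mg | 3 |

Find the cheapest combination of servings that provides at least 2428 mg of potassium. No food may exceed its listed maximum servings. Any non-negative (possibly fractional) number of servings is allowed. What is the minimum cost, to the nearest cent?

$7.36

Cost per mg of potassium: carrots $0.0008, milk $0.0012, kale $0.0035, avocado $0.0038, hummus $0.0039.
Take 1 serving of carrots: +253.0 mg potassium for $0.20 (total $0.20, still need 2175.0 mg).
Take 1 serving of milk: +361.0 mg potassium for $0.45 (total $0.65, still need 1814.0 mg).
Take 2 servings of kale: +684.0 mg potassium for $2.40 (total $3.05, still need 1130.0 mg).
Take 2.051 servings of avocado: +1130.0 mg potassium for $4.31 (total $7.36, still need 0.0 mg).
Filling from the cheapest source first is optimal under one linear minimum: $7.36.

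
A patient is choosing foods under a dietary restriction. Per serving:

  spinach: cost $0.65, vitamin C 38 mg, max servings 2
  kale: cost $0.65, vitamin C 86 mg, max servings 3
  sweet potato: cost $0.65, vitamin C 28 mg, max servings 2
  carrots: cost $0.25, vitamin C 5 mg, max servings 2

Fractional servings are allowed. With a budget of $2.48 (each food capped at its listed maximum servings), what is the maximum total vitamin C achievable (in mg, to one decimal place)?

289.0 mg

Vitamin C per dollar: kale 132.3, spinach 58.46, sweet potato 43.08, carrots 20.
Take 3 servings of kale: spends $1.95, +258.0 mg vitamin C (running total 258.0 mg).
Take 0.8154 servings of spinach: spends $0.53, +31.0 mg vitamin C (running total 289.0 mg).
Filling greedily by vitamin C-per-dollar is optimal for one linear limit, giving 289.0 mg.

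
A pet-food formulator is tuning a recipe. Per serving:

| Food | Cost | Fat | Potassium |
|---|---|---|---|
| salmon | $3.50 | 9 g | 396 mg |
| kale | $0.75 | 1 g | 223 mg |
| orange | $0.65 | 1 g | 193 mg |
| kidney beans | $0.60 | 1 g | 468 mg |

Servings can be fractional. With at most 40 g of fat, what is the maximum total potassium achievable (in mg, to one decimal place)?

Potassium per g fat: kidney beans 468, kale 223, orange 193, salmon 44.
With no serving limits, spend the whole fat allowance on kidney beans: 40 g / 1 g × 468 mg = 18720.0 mg.

18720.0 mg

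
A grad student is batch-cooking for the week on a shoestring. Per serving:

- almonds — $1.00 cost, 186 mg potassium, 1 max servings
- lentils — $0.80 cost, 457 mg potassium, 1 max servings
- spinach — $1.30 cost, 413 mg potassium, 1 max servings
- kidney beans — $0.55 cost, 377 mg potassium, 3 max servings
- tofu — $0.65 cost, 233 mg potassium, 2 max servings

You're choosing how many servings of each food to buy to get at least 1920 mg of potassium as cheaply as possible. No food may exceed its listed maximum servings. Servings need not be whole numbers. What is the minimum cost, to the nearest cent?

Cost per mg of potassium: kidney beans $0.0015, lentils $0.0018, tofu $0.0028, spinach $0.0031, almonds $0.0054.
Take 3 servings of kidney beans: +1131.0 mg potassium for $1.65 (total $1.65, still need 789.0 mg).
Take 1 serving of lentils: +457.0 mg potassium for $0.80 (total $2.45, still need 332.0 mg).
Take 1.425 servings of tofu: +332.0 mg potassium for $0.93 (total $3.38, still need 0.0 mg).
Filling from the cheapest source first is optimal under one linear minimum: $3.38.

$3.38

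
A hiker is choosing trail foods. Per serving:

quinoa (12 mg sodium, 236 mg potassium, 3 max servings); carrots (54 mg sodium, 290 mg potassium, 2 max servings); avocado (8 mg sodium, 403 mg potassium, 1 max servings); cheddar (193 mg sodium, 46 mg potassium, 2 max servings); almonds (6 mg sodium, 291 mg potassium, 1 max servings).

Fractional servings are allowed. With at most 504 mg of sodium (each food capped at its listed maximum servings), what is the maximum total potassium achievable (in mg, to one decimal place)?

2064.5 mg

Potassium per mg sodium: avocado 50.38, almonds 48.5, quinoa 19.67, carrots 5.37, cheddar 0.2383.
Take 1 serving of avocado: uses 8 mg sodium, +403.0 mg potassium (running total 403.0 mg).
Take 1 serving of almonds: uses 6 mg sodium, +291.0 mg potassium (running total 694.0 mg).
Take 3 servings of quinoa: uses 36 mg sodium, +708.0 mg potassium (running total 1402.0 mg).
Take 2 servings of carrots: uses 108 mg sodium, +580.0 mg potassium (running total 1982.0 mg).
Take 1.793 servings of cheddar: uses 346 mg sodium, +82.5 mg potassium (running total 2064.5 mg).
Filling greedily by potassium-per-mg sodium is optimal for one linear limit, giving 2064.5 mg.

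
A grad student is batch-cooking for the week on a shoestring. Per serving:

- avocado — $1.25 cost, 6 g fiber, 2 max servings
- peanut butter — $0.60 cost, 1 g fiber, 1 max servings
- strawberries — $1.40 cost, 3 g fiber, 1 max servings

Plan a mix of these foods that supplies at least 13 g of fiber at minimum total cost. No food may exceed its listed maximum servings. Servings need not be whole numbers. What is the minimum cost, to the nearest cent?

Cost per g of fiber: avocado $0.2083, strawberries $0.4667, peanut butter $0.6000.
Take 2 servings of avocado: +12.0 g fiber for $2.50 (total $2.50, still need 1.0 g).
Take 0.3333 servings of strawberries: +1.0 g fiber for $0.47 (total $2.97, still need 0.0 g).
Filling from the cheapest source first is optimal under one linear minimum: $2.97.

$2.97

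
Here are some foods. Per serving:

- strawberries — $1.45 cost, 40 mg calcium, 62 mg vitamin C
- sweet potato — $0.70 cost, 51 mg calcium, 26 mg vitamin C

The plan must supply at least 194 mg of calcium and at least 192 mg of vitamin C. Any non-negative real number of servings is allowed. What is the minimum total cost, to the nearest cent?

$4.68

This is a tiny linear program; its minimum lies at a vertex of the feasible set. List the vertices and price them.
strawberries only: max(194/40, 192/62) = 4.85 servings → $7.03.
sweet potato only: max(194/51, 192/26) = 7.385 servings → $5.17.
strawberries + sweet potato with both tight: 2.238 servings and 2.049 servings → $4.68.
The minimum over all feasible corners is $4.68.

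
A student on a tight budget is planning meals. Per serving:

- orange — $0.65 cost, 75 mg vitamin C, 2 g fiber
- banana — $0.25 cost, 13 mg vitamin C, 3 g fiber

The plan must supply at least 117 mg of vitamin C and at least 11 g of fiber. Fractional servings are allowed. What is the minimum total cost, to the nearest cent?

$1.42

Minimising a linear cost over {vitamin C ≥ 117, fiber ≥ 11, servings ≥ 0} — the optimum is at a vertex, using one or two foods.
orange only: max(117/75, 11/2) = 5.5 servings → $3.58.
banana only: max(117/13, 11/3) = 9 servings → $2.25.
orange + banana with both tight: 1.045 servings and 2.97 servings → $1.42.
The minimum over all feasible corners is $1.42.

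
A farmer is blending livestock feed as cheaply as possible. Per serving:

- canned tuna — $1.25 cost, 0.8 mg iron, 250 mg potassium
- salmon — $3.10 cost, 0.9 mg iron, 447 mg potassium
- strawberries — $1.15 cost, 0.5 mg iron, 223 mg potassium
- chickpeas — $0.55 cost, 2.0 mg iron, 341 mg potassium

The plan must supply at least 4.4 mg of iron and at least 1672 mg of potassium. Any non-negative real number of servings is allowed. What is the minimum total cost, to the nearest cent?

$2.70

With two linear requirements the optimum uses one or two foods; enumerate the corners.
canned tuna only: max(4.4/0.8, 1672/250) = 6.688 servings → $8.36.
salmon only: max(4.4/0.9, 1672/447) = 4.889 servings → $15.16.
strawberries only: max(4.4/0.5, 1672/223) = 8.8 servings → $10.12.
chickpeas only: max(4.4/2.0, 1672/341) = 4.903 servings → $2.70.
canned tuna + salmon with both tight: 3.484 servings and 1.792 servings → $9.91.
canned tuna + strawberries with both tight: 2.719 servings and 4.449 servings → $8.52.
canned tuna + chickpeas: intersection lies outside the first quadrant.
salmon + strawberries: intersection lies outside the first quadrant.
salmon + chickpeas with both tight: 3.14 servings and 0.7869 servings → $10.17.
strawberries + chickpeas with both tight: 6.692 servings and 0.527 servings → $7.99.
The minimum over all feasible corners is $2.70.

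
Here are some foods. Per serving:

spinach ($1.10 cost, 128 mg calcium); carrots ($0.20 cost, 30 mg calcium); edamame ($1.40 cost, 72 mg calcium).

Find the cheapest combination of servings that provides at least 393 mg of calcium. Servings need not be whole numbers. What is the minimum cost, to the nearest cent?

Cost per mg of calcium: carrots $0.0067, spinach $0.0086, edamame $0.0194.
With no serving limits, use only carrots: 393 mg / 30 mg = 13.1 servings × $0.20 = $2.62.

$2.62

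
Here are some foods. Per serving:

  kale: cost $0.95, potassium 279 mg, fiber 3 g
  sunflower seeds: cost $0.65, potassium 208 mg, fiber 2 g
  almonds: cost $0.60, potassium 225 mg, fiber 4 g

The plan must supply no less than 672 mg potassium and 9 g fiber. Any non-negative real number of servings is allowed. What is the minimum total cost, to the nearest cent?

$1.79

An LP optimum is at a vertex; with two nutrient constraints at most two foods are used. Check each candidate.
kale only: max(672/279, 9/3) = 3 servings → $2.85.
sunflower seeds only: max(672/208, 9/2) = 4.5 servings → $2.92.
almonds only: max(672/225, 9/4) = 2.987 servings → $1.79.
kale + sunflower seeds: intersection lies outside the first quadrant.
kale + almonds with both tight: 1.503 servings and 1.122 servings → $2.10.
sunflower seeds + almonds with both tight: 1.736 servings and 1.382 servings → $1.96.
Cheapest feasible corner: $1.79.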